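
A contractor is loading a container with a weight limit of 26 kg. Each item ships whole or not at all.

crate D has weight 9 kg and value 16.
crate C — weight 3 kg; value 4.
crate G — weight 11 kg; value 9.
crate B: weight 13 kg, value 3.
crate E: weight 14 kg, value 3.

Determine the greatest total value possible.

Allowing fractional choices, the relaxed optimum would be about 29.7, but items are indivisible.
crate D + crate G: weight 9 + 11 = 20 ≤ 26, value 16 + 9 = 25.
crate D + crate C + crate G: weight 9 + 3 + 11 = 23 ≤ 26, value 16 + 4 + 9 = 29.
Best is crate D, crate C, and crate G with total value 29.

29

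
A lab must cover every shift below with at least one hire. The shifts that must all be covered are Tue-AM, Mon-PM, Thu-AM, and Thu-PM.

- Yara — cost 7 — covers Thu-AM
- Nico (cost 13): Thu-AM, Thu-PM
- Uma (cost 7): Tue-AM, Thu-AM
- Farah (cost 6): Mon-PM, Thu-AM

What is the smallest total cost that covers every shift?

Choose Nico, Uma, and Farah: together they cover Tue-AM, Mon-PM, Thu-AM, Thu-PM — every shift.
Total cost: 13 + 7 + 6 = 26.
No cover costs less than 26.

26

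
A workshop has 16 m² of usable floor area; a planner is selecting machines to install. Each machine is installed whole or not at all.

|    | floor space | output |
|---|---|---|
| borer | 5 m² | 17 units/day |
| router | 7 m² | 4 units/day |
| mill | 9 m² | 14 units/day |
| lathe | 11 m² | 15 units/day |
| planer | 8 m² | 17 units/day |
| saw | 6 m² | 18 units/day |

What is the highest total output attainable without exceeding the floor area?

borer + saw: floor space 5 + 6 = 11 ≤ 16, output 17 + 18 = 35.
planer + saw: floor space 8 + 6 = 14 ≤ 16, output 17 + 18 = 35.
The maximum output is 35; one optimal choice is borer and saw.

35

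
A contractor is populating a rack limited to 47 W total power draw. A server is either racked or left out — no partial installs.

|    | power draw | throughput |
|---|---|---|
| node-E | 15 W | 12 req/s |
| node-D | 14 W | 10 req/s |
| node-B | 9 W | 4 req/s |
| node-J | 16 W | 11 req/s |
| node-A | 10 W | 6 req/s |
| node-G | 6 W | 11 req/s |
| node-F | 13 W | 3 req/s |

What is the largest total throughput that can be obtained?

Allowing fractional choices, the relaxed optimum would be about 41.2, but servers are indivisible.
node-E + node-B + node-J + node-G: power draw 15 + 9 + 16 + 6 = 46 ≤ 47, throughput 12 + 4 + 11 + 11 = 38.
node-E + node-J + node-A + node-G: power draw 15 + 16 + 10 + 6 = 47 ≤ 47, throughput 12 + 11 + 6 + 11 = 40.
node-E + node-D + node-A + node-G: power draw 15 + 14 + 10 + 6 = 45 ≤ 47, throughput 12 + 10 + 6 + 11 = 39.
Best is node-E, node-J, node-A, and node-G with total throughput 40.

40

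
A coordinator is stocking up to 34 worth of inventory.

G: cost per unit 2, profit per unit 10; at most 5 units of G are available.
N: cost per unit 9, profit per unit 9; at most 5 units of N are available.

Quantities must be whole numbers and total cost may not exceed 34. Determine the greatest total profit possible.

68

G has the best ratio (10/2); taking only G gives at most 5×10 = 50 (stopped by the supply cap of 5).
Mixing does better — 5×G and 2×N: cost 28 ≤ 34, profit 5·10 + 2·9 = 68.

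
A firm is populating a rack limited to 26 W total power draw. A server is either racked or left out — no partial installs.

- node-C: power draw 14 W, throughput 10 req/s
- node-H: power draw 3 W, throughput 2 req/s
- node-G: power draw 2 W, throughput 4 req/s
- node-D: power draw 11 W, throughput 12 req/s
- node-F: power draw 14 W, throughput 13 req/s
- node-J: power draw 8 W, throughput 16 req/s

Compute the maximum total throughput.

node-G + node-F + node-J: power draw 2 + 14 + 8 = 24 ≤ 26, throughput 4 + 13 + 16 = 33.
node-H + node-G + node-D + node-J: power draw 3 + 2 + 11 + 8 = 24 ≤ 26, throughput 2 + 4 + 12 + 16 = 34.
Best is node-H, node-G, node-D, and node-J with total throughput 34.

34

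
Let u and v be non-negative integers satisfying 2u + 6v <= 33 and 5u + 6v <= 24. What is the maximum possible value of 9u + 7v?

36

(u,v)=(4,0): 2·4+6·0=8≤33, 5·4+6·0=20≤24, objective 36.
(u,v)=(3,1): 2·3+6·1=12≤33, 5·3+6·1=21≤24, objective 34.
(u,v)=(3,0): 2·3+6·0=6≤33, 5·3+6·0=15≤24, objective 27.
Maximum is 36 at (u,v)=(4,0).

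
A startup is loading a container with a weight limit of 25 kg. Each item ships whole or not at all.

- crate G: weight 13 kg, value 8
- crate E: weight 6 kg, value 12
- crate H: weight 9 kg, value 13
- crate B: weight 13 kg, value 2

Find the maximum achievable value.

25

Allowing fractional choices, the relaxed optimum would be about 31.2, but items are indivisible.
crate G + crate H: weight 13 + 9 = 22 ≤ 25, value 8 + 13 = 21.
crate G + crate E: weight 13 + 6 = 19 ≤ 25, value 8 + 12 = 20.
crate E + crate H: weight 6 + 9 = 15 ≤ 25, value 12 + 13 = 25.
Best is crate E and crate H with total value 25.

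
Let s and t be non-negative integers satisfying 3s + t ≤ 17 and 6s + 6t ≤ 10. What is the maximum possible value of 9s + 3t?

9

(s,t)=(1,0): 3·1+1·0=3≤17, 6·1+6·0=6≤10, objective 9.
(s,t)=(0,1): 3·0+1·1=1≤17, 6·0+6·1=6≤10, objective 3.
(s,t)=(0,0): 3·0+1·0=0≤17, 6·0+6·0=0≤10, objective 0.
Maximum is 9 at (s,t)=(1,0).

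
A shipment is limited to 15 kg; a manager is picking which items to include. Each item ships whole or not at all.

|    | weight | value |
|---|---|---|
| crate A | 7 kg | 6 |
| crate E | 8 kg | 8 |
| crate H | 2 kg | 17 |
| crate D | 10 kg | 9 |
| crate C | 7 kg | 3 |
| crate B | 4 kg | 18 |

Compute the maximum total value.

Take crate E, crate H, and crate B: weight 8 + 2 + 4 = 14 ≤ 15, value 8 + 17 + 18 = 43.
No other feasible combination does better.

43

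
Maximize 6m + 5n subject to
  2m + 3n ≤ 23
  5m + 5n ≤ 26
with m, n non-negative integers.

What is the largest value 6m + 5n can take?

(m,n)=(5,0) is feasible, giving 30.
(m,n)=(4,1) is feasible, giving 29.
(m,n)=(4,0) is feasible, giving 24.
Maximum is 30 at (m,n)=(5,0).

30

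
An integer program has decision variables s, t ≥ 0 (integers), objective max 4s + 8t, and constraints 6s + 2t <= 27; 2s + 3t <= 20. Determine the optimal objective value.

52

(s,t)=(1,6) is feasible, giving 52.
(s,t)=(0,6) is feasible, giving 48.
(s,t)=(2,5) is feasible, giving 48.
(s,t)=(1,5) is feasible, giving 44.
Maximum is 52 at (s,t)=(1,6).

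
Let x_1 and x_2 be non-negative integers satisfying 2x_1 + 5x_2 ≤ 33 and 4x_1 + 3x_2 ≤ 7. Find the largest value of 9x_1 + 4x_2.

(x_1,x_2)=(1,1) is feasible, giving 13.
(x_1,x_2)=(1,0) is feasible, giving 9.
(x_1,x_2)=(0,2) is feasible, giving 8.
Maximum is 13 at (x_1,x_2)=(1,1).

13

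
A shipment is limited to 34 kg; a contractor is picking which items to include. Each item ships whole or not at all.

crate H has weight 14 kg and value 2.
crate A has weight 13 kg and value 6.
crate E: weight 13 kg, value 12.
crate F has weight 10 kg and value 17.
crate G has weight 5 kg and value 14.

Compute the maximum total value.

43

Allowing fractional choices, the relaxed optimum would be about 45.8, but items are indivisible.
crate A + crate F + crate G: weight 13 + 10 + 5 = 28 ≤ 34, value 6 + 17 + 14 = 37.
crate E + crate F + crate G: weight 13 + 10 + 5 = 28 ≤ 34, value 12 + 17 + 14 = 43.
crate H + crate F + crate G: weight 14 + 10 + 5 = 29 ≤ 34, value 2 + 17 + 14 = 33.
Best is crate E, crate F, and crate G with total value 43.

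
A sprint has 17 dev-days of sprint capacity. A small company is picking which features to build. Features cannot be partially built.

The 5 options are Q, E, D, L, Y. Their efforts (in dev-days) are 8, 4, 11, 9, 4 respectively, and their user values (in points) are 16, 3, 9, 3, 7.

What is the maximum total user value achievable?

26

Allowing fractional choices, the relaxed optimum would be about 27.1, but features are indivisible.
Q + E + Y: effort 8 + 4 + 4 = 16 ≤ 17, user value 16 + 3 + 7 = 26.
Q + Y: effort 8 + 4 = 12 ≤ 17, user value 16 + 7 = 23.
Q + E: effort 8 + 4 = 12 ≤ 17, user value 16 + 3 = 19.
Best is Q, E, and Y with total user value 26.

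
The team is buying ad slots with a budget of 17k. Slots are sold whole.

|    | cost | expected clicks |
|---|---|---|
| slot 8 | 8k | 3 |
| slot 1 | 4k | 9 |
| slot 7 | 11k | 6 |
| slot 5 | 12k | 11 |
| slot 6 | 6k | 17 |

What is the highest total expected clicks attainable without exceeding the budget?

26

Treat it as a binary knapsack problem.
Allowing fractional choices, the relaxed optimum would be about 32.4, but ad slots are indivisible.
slot 1 + slot 6: cost 4 + 6 = 10 ≤ 17, expected clicks 9 + 17 = 26.
slot 7 + slot 6: cost 11 + 6 = 17 ≤ 17, expected clicks 6 + 17 = 23.
Best is slot 1 and slot 6 with total expected clicks 26.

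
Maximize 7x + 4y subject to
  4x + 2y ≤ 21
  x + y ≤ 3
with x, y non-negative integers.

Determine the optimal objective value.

21

(x,y)=(3,0): 4·3+2·0=12≤21, 1·3+1·0=3≤3, objective 21.
(x,y)=(2,1): 4·2+2·1=10≤21, 1·2+1·1=3≤3, objective 18.
No feasible integer point exceeds 21.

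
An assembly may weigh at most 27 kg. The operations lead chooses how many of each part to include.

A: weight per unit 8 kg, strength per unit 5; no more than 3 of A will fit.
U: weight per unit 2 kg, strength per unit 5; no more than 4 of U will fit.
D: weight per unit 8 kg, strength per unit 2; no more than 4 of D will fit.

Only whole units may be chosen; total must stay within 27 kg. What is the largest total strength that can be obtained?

30

U has the best ratio (5/2); taking only U gives at most 4×5 = 20 (stopped by the supply cap of 4).
Mixing does better — 2×A and 4×U: weight 24 ≤ 27, strength 2·5 + 4·5 = 30.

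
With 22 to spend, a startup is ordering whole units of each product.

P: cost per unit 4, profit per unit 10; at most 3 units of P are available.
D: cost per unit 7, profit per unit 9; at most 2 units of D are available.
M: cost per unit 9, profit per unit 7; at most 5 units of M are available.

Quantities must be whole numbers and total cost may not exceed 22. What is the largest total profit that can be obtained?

P has the best ratio (10/4); taking only P gives at most 3×10 = 30 (stopped by the supply cap of 3).
Mixing does better — 3×P and 1×D: cost 19 ≤ 22, profit 3·10 + 1·9 = 39.

39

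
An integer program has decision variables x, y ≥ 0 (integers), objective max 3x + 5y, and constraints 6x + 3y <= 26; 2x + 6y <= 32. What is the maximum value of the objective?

Relaxing integrality, the LP optimum is 29.33 at (x,y) = (2, 4.67), which is not an integer point.
(x,y)=(1,5): 6·1+3·5=21≤26, 2·1+6·5=32≤32, objective 28.
(x,y)=(2,4): 6·2+3·4=24≤26, 2·2+6·4=28≤32, objective 26.
(x,y)=(0,5): 6·0+3·5=15≤26, 2·0+6·5=30≤32, objective 25.
(x,y)=(1,4): 6·1+3·4=18≤26, 2·1+6·4=26≤32, objective 23.
The best lattice point is (1,5), giving 28.

28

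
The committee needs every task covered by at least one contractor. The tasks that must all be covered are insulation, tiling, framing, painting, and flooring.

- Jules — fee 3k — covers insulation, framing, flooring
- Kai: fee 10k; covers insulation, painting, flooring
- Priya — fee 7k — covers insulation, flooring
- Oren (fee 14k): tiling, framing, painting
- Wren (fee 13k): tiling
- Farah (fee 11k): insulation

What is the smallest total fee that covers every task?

This is an integer covering problem.
Choose Jules and Oren: together they cover insulation, tiling, framing, painting, flooring — every task.
Total fee: 3 + 14 = 17.
No cover costs less than 17.

17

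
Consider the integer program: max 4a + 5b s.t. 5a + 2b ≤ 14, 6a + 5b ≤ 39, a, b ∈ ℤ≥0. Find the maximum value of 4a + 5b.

35

(a,b)=(0,7): 5·0+2·7=14≤14, 6·0+5·7=35≤39, objective 35.
(a,b)=(0,6): 5·0+2·6=12≤14, 6·0+5·6=30≤39, objective 30.
No feasible integer point exceeds 35.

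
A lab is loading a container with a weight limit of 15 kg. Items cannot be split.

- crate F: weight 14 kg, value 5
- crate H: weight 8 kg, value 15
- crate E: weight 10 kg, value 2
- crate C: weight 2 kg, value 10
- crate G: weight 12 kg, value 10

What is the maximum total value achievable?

25

This is a 0-1 knapsack instance.
crate H: weight 8 ≤ 15, value 15.
crate H + crate C: weight 8 + 2 = 10 ≤ 15, value 15 + 10 = 25.
crate C + crate G: weight 2 + 12 = 14 ≤ 15, value 10 + 10 = 20.
Best is crate H and crate C with total value 25.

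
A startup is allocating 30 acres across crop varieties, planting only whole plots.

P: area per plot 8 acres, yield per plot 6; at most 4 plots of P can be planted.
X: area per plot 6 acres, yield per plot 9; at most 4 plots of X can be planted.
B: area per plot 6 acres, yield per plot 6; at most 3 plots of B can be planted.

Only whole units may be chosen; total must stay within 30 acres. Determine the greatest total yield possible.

42

This is a bounded integer knapsack.
X has the best ratio (9/6); taking only X gives at most 4×9 = 36 (stopped by the supply cap of 4).
Mixing does better — 4×X and 1×B: area 30 ≤ 30, yield 4·9 + 1·6 = 42.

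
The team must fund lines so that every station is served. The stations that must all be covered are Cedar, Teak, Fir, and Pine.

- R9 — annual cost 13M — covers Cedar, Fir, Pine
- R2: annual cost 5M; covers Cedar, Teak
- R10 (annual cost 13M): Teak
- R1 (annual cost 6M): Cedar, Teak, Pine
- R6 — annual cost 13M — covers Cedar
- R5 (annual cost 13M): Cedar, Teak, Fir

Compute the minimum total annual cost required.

18

The greedy cost-per-new-station heuristic would pick R1 and R9 for 19, but a cheaper cover exists.
Choose R9 and R2: together they cover Cedar, Teak, Fir, Pine — every station.
Total annual cost: 13 + 5 = 18.
No cover costs less than 18.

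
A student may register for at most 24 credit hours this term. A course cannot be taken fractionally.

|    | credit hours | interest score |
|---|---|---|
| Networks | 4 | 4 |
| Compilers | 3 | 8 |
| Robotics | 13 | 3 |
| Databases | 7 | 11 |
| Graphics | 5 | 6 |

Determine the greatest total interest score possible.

Networks + Compilers + Databases: credit hours 4 + 3 + 7 = 14 ≤ 24, interest score 4 + 8 + 11 = 23.
Networks + Compilers + Databases + Graphics: credit hours 4 + 3 + 7 + 5 = 19 ≤ 24, interest score 4 + 8 + 11 + 6 = 29.
Compilers + Databases + Graphics: credit hours 3 + 7 + 5 = 15 ≤ 24, interest score 8 + 11 + 6 = 25.
Best is Networks, Compilers, Databases, and Graphics with total interest score 29.

29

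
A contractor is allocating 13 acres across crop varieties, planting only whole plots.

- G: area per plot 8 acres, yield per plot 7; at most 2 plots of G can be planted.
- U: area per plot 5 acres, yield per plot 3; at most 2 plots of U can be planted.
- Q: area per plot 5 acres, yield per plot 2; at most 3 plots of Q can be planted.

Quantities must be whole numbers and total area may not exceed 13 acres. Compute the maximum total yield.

G has the best ratio (7/8); taking only G gives at most 1×7 = 7 (stopped by the area limit).
Mixing does better — 1×G and 1×U: area 13 ≤ 13, yield 1·7 + 1·3 = 10.

10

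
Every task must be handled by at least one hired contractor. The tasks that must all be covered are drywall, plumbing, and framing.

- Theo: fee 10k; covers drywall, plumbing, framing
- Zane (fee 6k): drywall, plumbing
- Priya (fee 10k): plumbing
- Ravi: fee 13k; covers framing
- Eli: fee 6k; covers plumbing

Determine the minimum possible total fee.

This is a weighted set-cover instance.
The greedy cost-per-new-task heuristic would pick Zane and Theo for 16, but a cheaper cover exists.
Theo alone covers drywall, plumbing, framing — every task.
Total fee: 10.
No cover costs less than 10.

10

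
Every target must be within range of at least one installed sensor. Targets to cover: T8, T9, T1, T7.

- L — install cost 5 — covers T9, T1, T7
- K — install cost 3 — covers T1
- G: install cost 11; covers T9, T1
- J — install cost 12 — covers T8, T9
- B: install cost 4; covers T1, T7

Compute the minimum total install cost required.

16

The greedy cost-per-new-target heuristic would pick L and J for 17, but a cheaper cover exists.
Choose J and B: together they cover T8, T9, T1, T7 — every target.
Total install cost: 12 + 4 = 16.
No cover costs less than 16.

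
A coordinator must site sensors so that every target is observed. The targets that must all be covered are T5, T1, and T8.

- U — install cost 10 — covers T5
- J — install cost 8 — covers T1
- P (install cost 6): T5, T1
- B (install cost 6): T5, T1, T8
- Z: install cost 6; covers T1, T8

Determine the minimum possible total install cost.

B alone covers T5, T1, T8 — every target.
Total install cost: 6.
No cover costs less than 6.

6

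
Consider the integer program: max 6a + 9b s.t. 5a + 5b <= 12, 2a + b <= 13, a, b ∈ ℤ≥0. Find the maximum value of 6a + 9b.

Relaxing integrality, the LP optimum is 21.60 at (a,b) = (0, 2.4), which is not an integer point.
(a,b)=(0,2): 5·0+5·2=10≤12, 2·0+1·2=2≤13, objective 18.
(a,b)=(1,1): 5·1+5·1=10≤12, 2·1+1·1=3≤13, objective 15.
(a,b)=(0,1): 5·0+5·1=5≤12, 2·0+1·1=1≤13, objective 9.
No feasible integer point exceeds 18.

18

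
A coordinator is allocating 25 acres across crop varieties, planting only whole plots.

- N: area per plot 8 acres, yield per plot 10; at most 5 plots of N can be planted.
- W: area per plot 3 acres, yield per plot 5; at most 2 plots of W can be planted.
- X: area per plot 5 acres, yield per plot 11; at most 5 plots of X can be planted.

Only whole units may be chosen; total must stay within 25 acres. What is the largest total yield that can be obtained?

55

X has the best ratio (11/5); taking only X gives at most 5×11 = 55 (stopped by the area limit).
Optimal: 5×X: area 25 ≤ 25, yield 5·11 = 55.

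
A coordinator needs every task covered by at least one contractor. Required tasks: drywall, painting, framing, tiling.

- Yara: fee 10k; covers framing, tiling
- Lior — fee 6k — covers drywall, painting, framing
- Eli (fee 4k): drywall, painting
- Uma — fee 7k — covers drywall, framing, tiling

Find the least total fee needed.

The greedy cost-per-new-task heuristic would pick Lior and Uma for 13, but a cheaper cover exists.
Choose Eli and Uma: together they cover drywall, painting, framing, tiling — every task.
Total fee: 4 + 7 = 11.
No cover costs less than 11.

11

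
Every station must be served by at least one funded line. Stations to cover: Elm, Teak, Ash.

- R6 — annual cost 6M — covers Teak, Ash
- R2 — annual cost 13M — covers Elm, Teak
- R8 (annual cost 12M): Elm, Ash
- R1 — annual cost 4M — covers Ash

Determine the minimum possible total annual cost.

This is a weighted set-cover instance.
Choose R2 and R1: together they cover Elm, Teak, Ash — every station.
Total annual cost: 13 + 4 = 17.

17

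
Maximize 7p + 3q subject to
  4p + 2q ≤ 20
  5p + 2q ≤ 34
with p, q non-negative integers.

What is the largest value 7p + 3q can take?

(p,q)=(5,0): 4·5+2·0=20≤20, 5·5+2·0=25≤34, objective 35.
(p,q)=(4,1): 4·4+2·1=18≤20, 5·4+2·1=22≤34, objective 31.
(p,q)=(4,0): 4·4+2·0=16≤20, 5·4+2·0=20≤34, objective 28.
The best lattice point is (5,0), giving 35.

35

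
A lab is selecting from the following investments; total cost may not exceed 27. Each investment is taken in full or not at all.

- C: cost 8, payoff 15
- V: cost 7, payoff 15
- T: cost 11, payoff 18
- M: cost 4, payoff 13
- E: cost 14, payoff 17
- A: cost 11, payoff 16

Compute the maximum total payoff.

48

V + T + M: cost 7 + 11 + 4 = 22 ≤ 27, payoff 15 + 18 + 13 = 46.
C + V + T: cost 8 + 7 + 11 = 26 ≤ 27, payoff 15 + 15 + 18 = 48.
T + M + A: cost 11 + 4 + 11 = 26 ≤ 27, payoff 18 + 13 + 16 = 47.
Best is C, V, and T with total payoff 48.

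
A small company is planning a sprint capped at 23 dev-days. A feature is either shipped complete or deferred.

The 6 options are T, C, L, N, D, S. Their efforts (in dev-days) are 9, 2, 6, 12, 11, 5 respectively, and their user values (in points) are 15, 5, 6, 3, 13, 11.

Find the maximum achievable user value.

37

T + C + L + S: effort 9 + 2 + 6 + 5 = 22 ≤ 23, user value 15 + 5 + 6 + 11 = 37.
T + C + D: effort 9 + 2 + 11 = 22 ≤ 23, user value 15 + 5 + 13 = 33.
T + L + S: effort 9 + 6 + 5 = 20 ≤ 23, user value 15 + 6 + 11 = 32.
Best is T, C, L, and S with total user value 37.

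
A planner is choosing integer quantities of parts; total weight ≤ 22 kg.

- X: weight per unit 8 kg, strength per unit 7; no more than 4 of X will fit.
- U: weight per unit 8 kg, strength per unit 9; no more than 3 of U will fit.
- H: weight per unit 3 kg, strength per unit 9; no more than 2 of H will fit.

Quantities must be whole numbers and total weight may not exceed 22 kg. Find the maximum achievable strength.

36

This is a bounded integer knapsack.
H has the best ratio (9/3); taking only H gives at most 2×9 = 18 (stopped by the supply cap of 2).
Mixing does better — 2×U and 2×H: weight 22 ≤ 22, strength 2·9 + 2·9 = 36.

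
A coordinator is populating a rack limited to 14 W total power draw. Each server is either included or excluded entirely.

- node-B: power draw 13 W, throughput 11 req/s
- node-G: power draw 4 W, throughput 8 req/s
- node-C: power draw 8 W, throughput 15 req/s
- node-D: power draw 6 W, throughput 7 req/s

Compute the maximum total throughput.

Take node-G and node-C: power draw 4 + 8 = 12 ≤ 14, throughput 8 + 15 = 23.
No other feasible combination does better.

23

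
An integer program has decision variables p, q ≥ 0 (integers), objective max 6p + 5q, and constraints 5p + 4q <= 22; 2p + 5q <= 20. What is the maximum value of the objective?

27

Relaxing integrality, the LP optimum is 27.06 at (p,q) = (1.76, 3.29), which is not an integer point.
(p,q)=(2,3): 5·2+4·3=22≤22, 2·2+5·3=19≤20, objective 27.
(p,q)=(2,2): 5·2+4·2=18≤22, 2·2+5·2=14≤20, objective 22.
Maximum is 27 at (p,q)=(2,3).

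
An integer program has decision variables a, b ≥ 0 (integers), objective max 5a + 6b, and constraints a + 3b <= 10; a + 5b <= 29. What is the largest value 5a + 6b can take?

50

(a,b)=(10,0): 1·10+3·0=10≤10, 1·10+5·0=10≤29, objective 50.
(a,b)=(9,0): 1·9+3·0=9≤10, 1·9+5·0=9≤29, objective 45.
Maximum is 50 at (a,b)=(10,0).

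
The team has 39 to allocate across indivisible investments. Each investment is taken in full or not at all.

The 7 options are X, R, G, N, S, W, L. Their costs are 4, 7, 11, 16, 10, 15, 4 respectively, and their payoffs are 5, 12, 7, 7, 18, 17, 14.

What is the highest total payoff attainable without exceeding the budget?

61

Allowing fractional choices, the relaxed optimum would be about 64.9, but investments are indivisible.
X + S + W + L: cost 4 + 10 + 15 + 4 = 33 ≤ 39, payoff 5 + 18 + 17 + 14 = 54.
R + S + W + L: cost 7 + 10 + 15 + 4 = 36 ≤ 39, payoff 12 + 18 + 17 + 14 = 61.
X + R + G + S + L: cost 4 + 7 + 11 + 10 + 4 = 36 ≤ 39, payoff 5 + 12 + 7 + 18 + 14 = 56.
Best is R, S, W, and L with total payoff 61.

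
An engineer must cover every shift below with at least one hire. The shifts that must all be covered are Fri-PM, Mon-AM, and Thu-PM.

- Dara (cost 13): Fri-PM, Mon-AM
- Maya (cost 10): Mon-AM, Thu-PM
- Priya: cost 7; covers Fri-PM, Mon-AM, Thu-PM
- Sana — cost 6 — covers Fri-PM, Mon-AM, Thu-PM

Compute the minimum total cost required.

6

Sana alone covers Fri-PM, Mon-AM, Thu-PM — every shift.
Total cost: 6.
No cover costs less than 6.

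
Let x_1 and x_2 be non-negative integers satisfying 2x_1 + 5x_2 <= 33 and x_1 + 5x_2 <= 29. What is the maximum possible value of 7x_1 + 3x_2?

(x_1,x_2)=(16,0) is feasible, giving 112.
(x_1,x_2)=(15,0) is feasible, giving 105.
Maximum is 112 at (x_1,x_2)=(16,0).

112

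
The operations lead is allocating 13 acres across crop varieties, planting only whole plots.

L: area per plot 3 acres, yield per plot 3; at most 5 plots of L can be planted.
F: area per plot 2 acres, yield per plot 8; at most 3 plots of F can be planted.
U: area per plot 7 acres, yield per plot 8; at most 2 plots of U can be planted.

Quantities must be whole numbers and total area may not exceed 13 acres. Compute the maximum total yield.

32

3×F and 1×U: area 13 ≤ 13, yield 3·8 + 1·8 = 32.
2×L and 3×F: area 12 ≤ 13, yield 2·3 + 3·8 = 30.
Best is 32.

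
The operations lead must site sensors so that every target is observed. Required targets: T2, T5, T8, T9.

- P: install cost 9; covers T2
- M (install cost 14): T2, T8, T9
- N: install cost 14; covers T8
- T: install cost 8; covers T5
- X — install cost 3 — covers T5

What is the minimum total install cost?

17

Choose M and X: together they cover T2, T5, T8, T9 — every target.
Total install cost: 14 + 3 = 17.
No cover costs less than 17.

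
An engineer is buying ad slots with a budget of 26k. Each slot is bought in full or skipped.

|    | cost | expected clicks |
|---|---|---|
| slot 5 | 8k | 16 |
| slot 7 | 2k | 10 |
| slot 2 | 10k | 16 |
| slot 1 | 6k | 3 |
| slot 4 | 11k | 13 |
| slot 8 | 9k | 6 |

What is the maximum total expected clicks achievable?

Allowing fractional choices, the relaxed optimum would be about 49.1, but ad slots are indivisible.
slot 5 + slot 7 + slot 2: cost 8 + 2 + 10 = 20 ≤ 26, expected clicks 16 + 10 + 16 = 42.
slot 5 + slot 7 + slot 2 + slot 1: cost 8 + 2 + 10 + 6 = 26 ≤ 26, expected clicks 16 + 10 + 16 + 3 = 45.
Best is slot 5, slot 7, slot 2, and slot 1 with total expected clicks 45.

45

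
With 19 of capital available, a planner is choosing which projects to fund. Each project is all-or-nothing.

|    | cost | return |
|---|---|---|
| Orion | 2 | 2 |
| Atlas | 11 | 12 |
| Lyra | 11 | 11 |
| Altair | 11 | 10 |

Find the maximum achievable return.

Orion + Lyra: cost 2 + 11 = 13 ≤ 19, return 2 + 11 = 13.
Atlas: cost 11 ≤ 19, return 12.
Orion + Atlas: cost 2 + 11 = 13 ≤ 19, return 2 + 12 = 14.
Best is Orion and Atlas with total return 14.

14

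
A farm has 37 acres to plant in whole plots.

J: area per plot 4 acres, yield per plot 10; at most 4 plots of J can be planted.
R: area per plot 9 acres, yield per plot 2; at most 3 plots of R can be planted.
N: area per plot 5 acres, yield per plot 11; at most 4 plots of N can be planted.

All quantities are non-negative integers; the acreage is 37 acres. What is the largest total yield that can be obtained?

4×J and 4×N: area 36 ≤ 37, yield 4·10 + 4·11 = 84.
3×J and 4×N: area 32 ≤ 37, yield 3·10 + 4·11 = 74.
Best is 84.

84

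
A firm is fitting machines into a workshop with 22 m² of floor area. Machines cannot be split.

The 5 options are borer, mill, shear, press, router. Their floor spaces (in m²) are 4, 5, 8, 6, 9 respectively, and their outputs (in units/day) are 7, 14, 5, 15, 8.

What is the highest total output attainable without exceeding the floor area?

Take mill, press, and router: floor space 5 + 6 + 9 = 20 ≤ 22, output 14 + 15 + 8 = 37.
No other feasible combination does better.

37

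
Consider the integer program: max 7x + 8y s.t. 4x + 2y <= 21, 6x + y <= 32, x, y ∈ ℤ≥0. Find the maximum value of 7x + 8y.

80

(x,y)=(0,10) is feasible, giving 80.
(x,y)=(0,9) is feasible, giving 72.
Maximum is 80 at (x,y)=(0,10).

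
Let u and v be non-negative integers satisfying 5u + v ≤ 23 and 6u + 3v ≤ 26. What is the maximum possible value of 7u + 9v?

Relaxing integrality, the LP optimum is 78.00 at (u,v) = (0, 8.67), which is not an integer point.
(u,v)=(0,8): 5·0+1·8=8≤23, 6·0+3·8=24≤26, objective 72.
(u,v)=(0,7): 5·0+1·7=7≤23, 6·0+3·7=21≤26, objective 63.
Maximum is 72 at (u,v)=(0,8).

72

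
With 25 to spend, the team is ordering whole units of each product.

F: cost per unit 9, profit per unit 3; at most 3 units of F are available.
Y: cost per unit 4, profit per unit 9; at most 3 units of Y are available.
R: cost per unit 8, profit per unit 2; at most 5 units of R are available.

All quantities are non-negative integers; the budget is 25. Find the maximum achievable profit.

30

Take 1×F and 3×Y: cost 21 ≤ 25, profit 1·3 + 3·9 = 30.
Y has the best ratio (9/4) and is taken to its limit of 3; remaining capacity is filled optimally with the others.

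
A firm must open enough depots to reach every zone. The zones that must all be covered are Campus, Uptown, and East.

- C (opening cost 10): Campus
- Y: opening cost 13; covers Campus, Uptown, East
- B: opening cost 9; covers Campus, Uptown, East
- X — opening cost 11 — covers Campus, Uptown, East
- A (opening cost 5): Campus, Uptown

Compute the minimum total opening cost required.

The greedy cost-per-new-zone heuristic would pick A and B for 14, but a cheaper cover exists.
B alone covers Campus, Uptown, East — every zone.
Total opening cost: 9.
No cover costs less than 9.

9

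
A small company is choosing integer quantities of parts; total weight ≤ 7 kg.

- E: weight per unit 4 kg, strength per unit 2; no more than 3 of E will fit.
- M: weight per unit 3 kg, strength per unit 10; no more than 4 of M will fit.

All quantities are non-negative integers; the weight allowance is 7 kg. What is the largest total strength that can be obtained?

This is a bounded integer knapsack.
1×E and 1×M: weight 7 ≤ 7, strength 1·2 + 1·10 = 12.
2×M: weight 6 ≤ 7, strength 2·10 = 20.
Best is 20.

20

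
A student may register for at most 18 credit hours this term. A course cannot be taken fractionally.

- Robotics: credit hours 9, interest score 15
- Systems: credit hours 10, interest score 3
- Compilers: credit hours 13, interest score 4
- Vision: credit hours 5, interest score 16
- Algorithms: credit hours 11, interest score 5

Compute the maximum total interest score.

31

Allowing fractional choices, the relaxed optimum would be about 32.8, but courses are indivisible.
Vision + Algorithms: credit hours 5 + 11 = 16 ≤ 18, interest score 16 + 5 = 21.
Robotics + Vision: credit hours 9 + 5 = 14 ≤ 18, interest score 15 + 16 = 31.
Compilers + Vision: credit hours 13 + 5 = 18 ≤ 18, interest score 4 + 16 = 20.
Best is Robotics and Vision with total interest score 31.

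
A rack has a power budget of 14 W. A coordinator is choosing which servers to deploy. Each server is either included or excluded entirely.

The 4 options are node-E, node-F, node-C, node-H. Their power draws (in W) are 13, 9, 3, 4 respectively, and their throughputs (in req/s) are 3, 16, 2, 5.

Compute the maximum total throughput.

21

node-F + node-C: power draw 9 + 3 = 12 ≤ 14, throughput 16 + 2 = 18.
node-F: power draw 9 ≤ 14, throughput 16.
node-F + node-H: power draw 9 + 4 = 13 ≤ 14, throughput 16 + 5 = 21.
Best is node-F and node-H with total throughput 21.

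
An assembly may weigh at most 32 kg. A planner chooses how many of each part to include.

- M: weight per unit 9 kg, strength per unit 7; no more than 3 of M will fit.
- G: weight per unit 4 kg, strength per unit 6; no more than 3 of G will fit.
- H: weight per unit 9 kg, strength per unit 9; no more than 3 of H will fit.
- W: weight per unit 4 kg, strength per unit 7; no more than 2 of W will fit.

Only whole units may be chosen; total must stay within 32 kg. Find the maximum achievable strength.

W has the best ratio (7/4); taking only W gives at most 2×7 = 14 (stopped by the supply cap of 2).
Mixing does better — 3×G, 1×H, and 2×W: weight 29 ≤ 32, strength 3·6 + 1·9 + 2·7 = 41.

41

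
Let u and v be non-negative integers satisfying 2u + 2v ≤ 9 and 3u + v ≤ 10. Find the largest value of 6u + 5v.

Relaxing integrality, the LP optimum is 25.25 at (u,v) = (2.75, 1.75), which is not an integer point.
(u,v)=(3,1) is feasible, giving 23.
(u,v)=(2,2) is feasible, giving 22.
The best lattice point is (3,1), giving 23.

23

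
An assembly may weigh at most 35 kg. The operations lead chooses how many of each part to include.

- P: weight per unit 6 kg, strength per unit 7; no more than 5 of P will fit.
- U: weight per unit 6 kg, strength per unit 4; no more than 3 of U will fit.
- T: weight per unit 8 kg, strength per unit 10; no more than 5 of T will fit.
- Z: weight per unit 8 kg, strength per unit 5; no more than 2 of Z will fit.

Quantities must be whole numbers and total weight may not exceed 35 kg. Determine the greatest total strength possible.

This is a bounded integer knapsack.
T has the best ratio (10/8); taking only T gives at most 4×10 = 40 (stopped by the weight limit).
Mixing does better — 3×P and 2×T: weight 34 ≤ 35, strength 3·7 + 2·10 = 41.

41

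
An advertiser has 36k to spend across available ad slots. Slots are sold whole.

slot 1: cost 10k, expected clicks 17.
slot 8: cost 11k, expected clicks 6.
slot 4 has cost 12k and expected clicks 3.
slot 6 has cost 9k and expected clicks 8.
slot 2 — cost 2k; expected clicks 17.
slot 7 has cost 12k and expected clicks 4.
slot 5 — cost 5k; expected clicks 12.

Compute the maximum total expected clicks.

54

This is a 0-1 knapsack instance.
Allowing fractional choices, the relaxed optimum would be about 59.5, but ad slots are indivisible.
slot 1 + slot 8 + slot 2 + slot 5: cost 10 + 11 + 2 + 5 = 28 ≤ 36, expected clicks 17 + 6 + 17 + 12 = 52.
slot 1 + slot 2 + slot 7 + slot 5: cost 10 + 2 + 12 + 5 = 29 ≤ 36, expected clicks 17 + 17 + 4 + 12 = 50.
slot 1 + slot 6 + slot 2 + slot 5: cost 10 + 9 + 2 + 5 = 26 ≤ 36, expected clicks 17 + 8 + 17 + 12 = 54.
Best is slot 1, slot 6, slot 2, and slot 5 with total expected clicks 54.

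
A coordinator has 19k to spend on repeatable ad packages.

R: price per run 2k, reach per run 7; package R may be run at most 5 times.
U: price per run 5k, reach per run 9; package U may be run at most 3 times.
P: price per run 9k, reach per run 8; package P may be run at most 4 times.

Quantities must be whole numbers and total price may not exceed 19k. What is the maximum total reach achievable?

R has the best ratio (7/2); taking only R gives at most 5×7 = 35 (stopped by the supply cap of 5).
Mixing does better — 4×R and 2×U: price 18 ≤ 19, reach 4·7 + 2·9 = 46.

46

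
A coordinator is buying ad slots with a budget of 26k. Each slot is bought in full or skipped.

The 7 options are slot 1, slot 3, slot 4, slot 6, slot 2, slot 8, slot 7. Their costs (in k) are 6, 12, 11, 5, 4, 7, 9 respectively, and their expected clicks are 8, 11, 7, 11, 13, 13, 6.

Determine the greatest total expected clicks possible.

45

This is a 0-1 knapsack instance.
Take slot 1, slot 6, slot 2, and slot 8: cost 6 + 5 + 4 + 7 = 22 ≤ 26, expected clicks 8 + 11 + 13 + 13 = 45.
No other feasible combination does better.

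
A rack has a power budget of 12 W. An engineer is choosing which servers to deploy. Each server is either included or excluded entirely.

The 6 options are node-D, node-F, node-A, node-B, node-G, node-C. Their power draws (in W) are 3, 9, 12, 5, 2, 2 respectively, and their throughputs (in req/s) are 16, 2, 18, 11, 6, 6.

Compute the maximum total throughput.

This is an integer program with binary decision variables.
node-D + node-B + node-G + node-C: power draw 3 + 5 + 2 + 2 = 12 ≤ 12, throughput 16 + 11 + 6 + 6 = 39.
node-D + node-B + node-C: power draw 3 + 5 + 2 = 10 ≤ 12, throughput 16 + 11 + 6 = 33.
node-D + node-B + node-G: power draw 3 + 5 + 2 = 10 ≤ 12, throughput 16 + 11 + 6 = 33.
Best is node-D, node-B, node-G, and node-C with total throughput 39.

39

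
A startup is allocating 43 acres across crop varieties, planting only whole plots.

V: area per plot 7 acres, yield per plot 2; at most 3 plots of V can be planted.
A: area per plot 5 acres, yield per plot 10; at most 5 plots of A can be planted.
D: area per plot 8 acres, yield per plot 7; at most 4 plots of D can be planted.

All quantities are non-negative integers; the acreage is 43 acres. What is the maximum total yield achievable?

5×A and 2×D: area 41 ≤ 43, yield 5·10 + 2·7 = 64.
1×V, 5×A, and 1×D: area 40 ≤ 43, yield 1·2 + 5·10 + 1·7 = 59.
Best is 64.

64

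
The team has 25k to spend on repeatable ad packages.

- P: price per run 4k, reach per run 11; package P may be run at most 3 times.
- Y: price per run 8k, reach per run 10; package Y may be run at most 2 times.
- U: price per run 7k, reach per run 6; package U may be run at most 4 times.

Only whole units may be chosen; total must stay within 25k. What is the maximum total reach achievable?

43

2×P and 2×Y: price 24 ≤ 25, reach 2·11 + 2·10 = 42.
3×P and 1×Y: price 20 ≤ 25, reach 3·11 + 1·10 = 43.
Best is 43.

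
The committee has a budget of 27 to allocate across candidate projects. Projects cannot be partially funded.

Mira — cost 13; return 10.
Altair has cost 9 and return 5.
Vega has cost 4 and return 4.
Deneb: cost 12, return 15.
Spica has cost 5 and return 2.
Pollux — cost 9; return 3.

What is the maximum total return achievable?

Take Mira and Deneb: cost 13 + 12 = 25 ≤ 27, return 10 + 15 = 25.
No other feasible combination does better.

25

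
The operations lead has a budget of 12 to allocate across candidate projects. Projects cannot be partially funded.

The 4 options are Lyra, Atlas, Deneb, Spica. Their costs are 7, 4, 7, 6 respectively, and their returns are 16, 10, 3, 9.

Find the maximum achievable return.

26

This is an integer program with binary decision variables.
Allowing fractional choices, the relaxed optimum would be about 27.5, but projects are indivisible.
Lyra: cost 7 ≤ 12, return 16.
Atlas + Spica: cost 4 + 6 = 10 ≤ 12, return 10 + 9 = 19.
Lyra + Atlas: cost 7 + 4 = 11 ≤ 12, return 16 + 10 = 26.
Best is Lyra and Atlas with total return 26.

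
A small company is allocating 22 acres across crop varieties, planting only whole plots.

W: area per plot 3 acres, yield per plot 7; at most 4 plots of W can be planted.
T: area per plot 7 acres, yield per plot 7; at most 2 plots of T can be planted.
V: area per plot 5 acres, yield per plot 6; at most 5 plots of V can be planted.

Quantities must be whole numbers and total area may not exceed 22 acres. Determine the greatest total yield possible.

40

W has the best ratio (7/3); taking only W gives at most 4×7 = 28 (stopped by the supply cap of 4).
Mixing does better — 4×W and 2×V: area 22 ≤ 22, yield 4·7 + 2·6 = 40.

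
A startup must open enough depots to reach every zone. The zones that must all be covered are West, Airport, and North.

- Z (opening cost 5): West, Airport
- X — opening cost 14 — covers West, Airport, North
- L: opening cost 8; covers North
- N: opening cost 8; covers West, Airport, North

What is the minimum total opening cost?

8

N alone covers West, Airport, North — every zone.
Total opening cost: 8.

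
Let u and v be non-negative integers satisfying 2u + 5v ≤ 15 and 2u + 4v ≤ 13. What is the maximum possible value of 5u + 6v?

30

(u,v)=(6,0): 2·6+5·0=12≤15, 2·6+4·0=12≤13, objective 30.
(u,v)=(5,0): 2·5+5·0=10≤15, 2·5+4·0=10≤13, objective 25.
Maximum is 30 at (u,v)=(6,0).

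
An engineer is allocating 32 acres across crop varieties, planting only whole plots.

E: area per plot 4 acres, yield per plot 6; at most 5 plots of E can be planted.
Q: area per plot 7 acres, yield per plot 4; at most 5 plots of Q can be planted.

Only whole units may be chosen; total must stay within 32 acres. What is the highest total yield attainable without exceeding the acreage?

Take 5×E and 1×Q: area 27 ≤ 32, yield 5·6 + 1·4 = 34.
E has the best ratio (6/4) and is taken to its limit of 5; remaining capacity is filled optimally with the others.

34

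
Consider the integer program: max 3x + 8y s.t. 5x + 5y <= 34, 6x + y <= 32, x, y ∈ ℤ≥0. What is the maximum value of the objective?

Relaxing integrality, the LP optimum is 54.40 at (x,y) = (0, 6.8), which is not an integer point.
(x,y)=(0,6): 5·0+5·6=30≤34, 6·0+1·6=6≤32, objective 48.
(x,y)=(1,5): 5·1+5·5=30≤34, 6·1+1·5=11≤32, objective 43.
Maximum is 48 at (x,y)=(0,6).

48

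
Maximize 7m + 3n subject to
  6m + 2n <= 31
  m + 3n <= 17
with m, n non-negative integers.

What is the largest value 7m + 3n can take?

37

Relaxing integrality, the LP optimum is 39.12 at (m,n) = (3.69, 4.44), which is not an integer point.
(m,n)=(4,3): 6·4+2·3=30≤31, 1·4+3·3=13≤17, objective 37.
(m,n)=(4,2): 6·4+2·2=28≤31, 1·4+3·2=10≤17, objective 34.
(m,n)=(3,4): 6·3+2·4=26≤31, 1·3+3·4=15≤17, objective 33.
(m,n)=(3,3): 6·3+2·3=24≤31, 1·3+3·3=12≤17, objective 30.
Maximum is 37 at (m,n)=(4,3).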